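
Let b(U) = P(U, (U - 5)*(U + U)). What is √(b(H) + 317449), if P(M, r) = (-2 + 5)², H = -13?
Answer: √317458 ≈ 563.43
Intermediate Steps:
P(M, r) = 9 (P(M, r) = 3² = 9)
b(U) = 9
√(b(H) + 317449) = √(9 + 317449) = √317458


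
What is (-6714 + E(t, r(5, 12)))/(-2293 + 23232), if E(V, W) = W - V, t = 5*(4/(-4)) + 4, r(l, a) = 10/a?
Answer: -40273/125634 ≈ -0.32056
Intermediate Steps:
t = -1 (t = 5*(4*(-¼)) + 4 = 5*(-1) + 4 = -5 + 4 = -1)
(-6714 + E(t, r(5, 12)))/(-2293 + 23232) = (-6714 + (10/12 - 1*(-1)))/(-2293 + 23232) = (-6714 + (10*(1/12) + 1))/20939 = (-6714 + (⅚ + 1))*(1/20939) = (-6714 + 11/6)*(1/20939) = -40273/6*1/20939 = -40273/125634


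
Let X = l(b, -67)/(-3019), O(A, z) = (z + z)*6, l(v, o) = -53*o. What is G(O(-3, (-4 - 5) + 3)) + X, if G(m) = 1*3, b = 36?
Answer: 5506/3019 ≈ 1.8238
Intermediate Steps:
O(A, z) = 12*z (O(A, z) = (2*z)*6 = 12*z)
X = -3551/3019 (X = -53*(-67)/(-3019) = 3551*(-1/3019) = -3551/3019 ≈ -1.1762)
G(m) = 3
G(O(-3, (-4 - 5) + 3)) + X = 3 - 3551/3019 = 5506/3019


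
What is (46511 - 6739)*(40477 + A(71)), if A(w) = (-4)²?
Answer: 1610487596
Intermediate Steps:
A(w) = 16
(46511 - 6739)*(40477 + A(71)) = (46511 - 6739)*(40477 + 16) = 39772*40493 = 1610487596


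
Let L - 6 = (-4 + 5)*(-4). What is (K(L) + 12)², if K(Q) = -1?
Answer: 121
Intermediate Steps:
L = 2 (L = 6 + (-4 + 5)*(-4) = 6 + 1*(-4) = 6 - 4 = 2)
(K(L) + 12)² = (-1 + 12)² = 11² = 121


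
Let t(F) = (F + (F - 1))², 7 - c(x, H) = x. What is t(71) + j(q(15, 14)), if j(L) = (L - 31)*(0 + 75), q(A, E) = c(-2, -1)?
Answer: 18231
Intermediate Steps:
c(x, H) = 7 - x
q(A, E) = 9 (q(A, E) = 7 - 1*(-2) = 7 + 2 = 9)
j(L) = -2325 + 75*L (j(L) = (-31 + L)*75 = -2325 + 75*L)
t(F) = (-1 + 2*F)² (t(F) = (F + (-1 + F))² = (-1 + 2*F)²)
t(71) + j(q(15, 14)) = (-1 + 2*71)² + (-2325 + 75*9) = (-1 + 142)² + (-2325 + 675) = 141² - 1650 = 19881 - 1650 = 18231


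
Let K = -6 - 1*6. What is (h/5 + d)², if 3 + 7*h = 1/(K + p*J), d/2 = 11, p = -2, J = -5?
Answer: 47961/100 ≈ 479.61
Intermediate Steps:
K = -12 (K = -6 - 6 = -12)
d = 22 (d = 2*11 = 22)
h = -½ (h = -3/7 + 1/(7*(-12 - 2*(-5))) = -3/7 + 1/(7*(-12 + 10)) = -3/7 + (⅐)/(-2) = -3/7 + (⅐)*(-½) = -3/7 - 1/14 = -½ ≈ -0.50000)
(h/5 + d)² = (-½/5 + 22)² = (-½*⅕ + 22)² = (-⅒ + 22)² = (219/10)² = 47961/100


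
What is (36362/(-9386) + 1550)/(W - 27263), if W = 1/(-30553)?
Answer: -221691620857/3909111502920 ≈ -0.056711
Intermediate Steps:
W = -1/30553 ≈ -3.2730e-5
(36362/(-9386) + 1550)/(W - 27263) = (36362/(-9386) + 1550)/(-1/30553 - 27263) = (36362*(-1/9386) + 1550)/(-832966440/30553) = (-18181/4693 + 1550)*(-30553/832966440) = (7255969/4693)*(-30553/832966440) = -221691620857/3909111502920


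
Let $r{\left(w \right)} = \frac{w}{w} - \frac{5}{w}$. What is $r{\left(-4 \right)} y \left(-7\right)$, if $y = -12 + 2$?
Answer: $\frac{315}{2} \approx 157.5$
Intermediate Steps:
$y = -10$
$r{\left(w \right)} = 1 - \frac{5}{w}$
$r{\left(-4 \right)} y \left(-7\right) = \frac{-5 - 4}{-4} \left(-10\right) \left(-7\right) = \left(- \frac{1}{4}\right) \left(-9\right) \left(-10\right) \left(-7\right) = \frac{9}{4} \left(-10\right) \left(-7\right) = \left(- \frac{45}{2}\right) \left(-7\right) = \frac{315}{2}$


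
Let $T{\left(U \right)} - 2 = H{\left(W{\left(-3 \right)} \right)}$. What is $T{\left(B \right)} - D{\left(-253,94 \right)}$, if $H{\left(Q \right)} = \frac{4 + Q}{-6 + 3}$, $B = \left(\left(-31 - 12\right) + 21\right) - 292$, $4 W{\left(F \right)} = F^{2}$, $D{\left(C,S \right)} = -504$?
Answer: $\frac{6047}{12} \approx 503.92$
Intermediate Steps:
$W{\left(F \right)} = \frac{F^{2}}{4}$
$B = -314$ ($B = \left(-43 + 21\right) - 292 = -22 - 292 = -314$)
$H{\left(Q \right)} = - \frac{4}{3} - \frac{Q}{3}$ ($H{\left(Q \right)} = \frac{4 + Q}{-3} = \left(4 + Q\right) \left(- \frac{1}{3}\right) = - \frac{4}{3} - \frac{Q}{3}$)
$T{\left(U \right)} = - \frac{1}{12}$ ($T{\left(U \right)} = 2 - \left(\frac{4}{3} + \frac{\frac{1}{4} \left(-3\right)^{2}}{3}\right) = 2 - \left(\frac{4}{3} + \frac{\frac{1}{4} \cdot 9}{3}\right) = 2 - \frac{25}{12} = - \frac{1}{12}$)
$T{\left(B \right)} - D{\left(-253,94 \right)} = - \frac{1}{12} - -504 = - \frac{1}{12} + 504 = \frac{6047}{12}$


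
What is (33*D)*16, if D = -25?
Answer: -13200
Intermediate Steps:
(33*D)*16 = (33*(-25))*16 = -825*16 = -13200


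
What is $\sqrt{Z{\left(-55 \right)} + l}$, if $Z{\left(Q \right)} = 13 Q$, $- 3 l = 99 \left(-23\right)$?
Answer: $2 \sqrt{11} \approx 6.6332$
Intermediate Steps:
$l = 759$ ($l = - \frac{99 \left(-23\right)}{3} = \left(- \frac{1}{3}\right) \left(-2277\right) = 759$)
$\sqrt{Z{\left(-55 \right)} + l} = \sqrt{13 \left(-55\right) + 759} = \sqrt{-715 + 759} = \sqrt{44} = 2 \sqrt{11}$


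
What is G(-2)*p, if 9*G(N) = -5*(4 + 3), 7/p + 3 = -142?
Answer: 49/261 ≈ 0.18774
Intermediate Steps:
p = -7/145 (p = 7/(-3 - 142) = 7/(-145) = 7*(-1/145) = -7/145 ≈ -0.048276)
G(N) = -35/9 (G(N) = (-5*(4 + 3))/9 = (-5*7)/9 = (⅑)*(-35) = -35/9)
G(-2)*p = -35/9*(-7/145) = 49/261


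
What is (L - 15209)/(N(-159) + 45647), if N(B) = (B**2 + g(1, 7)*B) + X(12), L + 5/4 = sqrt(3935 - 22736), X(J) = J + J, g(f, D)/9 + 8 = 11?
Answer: -60841/266636 + 3*I*sqrt(2089)/66659 ≈ -0.22818 + 0.002057*I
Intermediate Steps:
g(f, D) = 27 (g(f, D) = -72 + 9*11 = -72 + 99 = 27)
X(J) = 2*J
L = -5/4 + 3*I*sqrt(2089) (L = -5/4 + sqrt(3935 - 22736) = -5/4 + sqrt(-18801) = -5/4 + 3*I*sqrt(2089) ≈ -1.25 + 137.12*I)
N(B) = 24 + B**2 + 27*B (N(B) = (B**2 + 27*B) + 2*12 = (B**2 + 27*B) + 24 = 24 + B**2 + 27*B)
(L - 15209)/(N(-159) + 45647) = ((-5/4 + 3*I*sqrt(2089)) - 15209)/((24 + (-159)**2 + 27*(-159)) + 45647) = (-60841/4 + 3*I*sqrt(2089))/((24 + 25281 - 4293) + 45647) = (-60841/4 + 3*I*sqrt(2089))/(21012 + 45647) = (-60841/4 + 3*I*sqrt(2089))/66659 = (-60841/4 + 3*I*sqrt(2089))*(1/66659) = -60841/266636 + 3*I*sqrt(2089)/66659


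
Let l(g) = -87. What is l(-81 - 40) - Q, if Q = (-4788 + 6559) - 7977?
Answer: 6119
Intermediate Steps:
Q = -6206 (Q = 1771 - 7977 = -6206)
l(-81 - 40) - Q = -87 - 1*(-6206) = -87 + 6206 = 6119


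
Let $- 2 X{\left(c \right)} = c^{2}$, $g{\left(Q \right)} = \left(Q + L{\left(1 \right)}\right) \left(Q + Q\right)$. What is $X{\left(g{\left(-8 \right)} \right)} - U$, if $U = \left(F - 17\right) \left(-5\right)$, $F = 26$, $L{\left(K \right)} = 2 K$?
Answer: $-4563$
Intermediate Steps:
$U = -45$ ($U = \left(26 - 17\right) \left(-5\right) = 9 \left(-5\right) = -45$)
$g{\left(Q \right)} = 2 Q \left(2 + Q\right)$ ($g{\left(Q \right)} = \left(Q + 2 \cdot 1\right) \left(Q + Q\right) = \left(Q + 2\right) 2 Q = \left(2 + Q\right) 2 Q = 2 Q \left(2 + Q\right)$)
$X{\left(c \right)} = - \frac{c^{2}}{2}$
$X{\left(g{\left(-8 \right)} \right)} - U = - \frac{\left(2 \left(-8\right) \left(2 - 8\right)\right)^{2}}{2} - -45 = - \frac{\left(2 \left(-8\right) \left(-6\right)\right)^{2}}{2} + 45 = - \frac{96^{2}}{2} + 45 = \left(- \frac{1}{2}\right) 9216 + 45 = -4608 + 45 = -4563$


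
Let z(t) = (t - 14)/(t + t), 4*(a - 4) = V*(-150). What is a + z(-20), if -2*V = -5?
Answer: -889/10 ≈ -88.900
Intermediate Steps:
V = 5/2 (V = -1/2*(-5) = 5/2 ≈ 2.5000)
a = -359/4 (a = 4 + ((5/2)*(-150))/4 = 4 + (1/4)*(-375) = 4 - 375/4 = -359/4 ≈ -89.750)
z(t) = (-14 + t)/(2*t) (z(t) = (-14 + t)/((2*t)) = (-14 + t)*(1/(2*t)) = (-14 + t)/(2*t))
a + z(-20) = -359/4 + (1/2)*(-14 - 20)/(-20) = -359/4 + (1/2)*(-1/20)*(-34) = -359/4 + 17/20 = -889/10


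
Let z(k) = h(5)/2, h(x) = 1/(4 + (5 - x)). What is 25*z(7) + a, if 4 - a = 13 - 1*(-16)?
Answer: -175/8 ≈ -21.875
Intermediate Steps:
h(x) = 1/(9 - x)
z(k) = ⅛ (z(k) = -1/(-9 + 5)/2 = -1/(-4)*(½) = -1*(-¼)*(½) = (¼)*(½) = ⅛)
a = -25 (a = 4 - (13 - 1*(-16)) = 4 - (13 + 16) = 4 - 1*29 = 4 - 29 = -25)
25*z(7) + a = 25*(⅛) - 25 = 25/8 - 25 = -175/8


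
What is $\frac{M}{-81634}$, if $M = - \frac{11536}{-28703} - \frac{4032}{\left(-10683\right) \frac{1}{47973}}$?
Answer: $- \frac{44063986696}{198664858091} \approx -0.2218$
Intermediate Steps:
$M = \frac{616895813744}{34070461}$ ($M = \left(-11536\right) \left(- \frac{1}{28703}\right) - \frac{4032}{\left(-10683\right) \frac{1}{47973}} = \frac{11536}{28703} - \frac{4032}{- \frac{3561}{15991}} = \frac{11536}{28703} - - \frac{21491904}{1187} = \frac{11536}{28703} + \frac{21491904}{1187} = \frac{616895813744}{34070461} \approx 18106.0$)
$\frac{M}{-81634} = \frac{616895813744}{34070461 \left(-81634\right)} = \frac{616895813744}{34070461} \left(- \frac{1}{81634}\right) = - \frac{44063986696}{198664858091}$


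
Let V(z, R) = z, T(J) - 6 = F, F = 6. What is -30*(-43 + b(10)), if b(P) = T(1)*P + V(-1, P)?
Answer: -2280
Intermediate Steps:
T(J) = 12 (T(J) = 6 + 6 = 12)
b(P) = -1 + 12*P (b(P) = 12*P - 1 = -1 + 12*P)
-30*(-43 + b(10)) = -30*(-43 + (-1 + 12*10)) = -30*(-43 + (-1 + 120)) = -30*(-43 + 119) = -30*76 = -2280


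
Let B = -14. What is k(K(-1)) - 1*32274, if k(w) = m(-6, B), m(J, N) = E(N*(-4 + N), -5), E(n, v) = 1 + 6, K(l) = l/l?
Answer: -32267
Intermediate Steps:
K(l) = 1
E(n, v) = 7
m(J, N) = 7
k(w) = 7
k(K(-1)) - 1*32274 = 7 - 1*32274 = 7 - 32274 = -32267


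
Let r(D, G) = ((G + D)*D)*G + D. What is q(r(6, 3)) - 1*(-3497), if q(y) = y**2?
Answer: 31721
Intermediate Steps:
r(D, G) = D + D*G*(D + G) (r(D, G) = ((D + G)*D)*G + D = (D*(D + G))*G + D = D*G*(D + G) + D = D + D*G*(D + G))
q(r(6, 3)) - 1*(-3497) = (6*(1 + 3**2 + 6*3))**2 - 1*(-3497) = (6*(1 + 9 + 18))**2 + 3497 = (6*28)**2 + 3497 = 168**2 + 3497 = 28224 + 3497 = 31721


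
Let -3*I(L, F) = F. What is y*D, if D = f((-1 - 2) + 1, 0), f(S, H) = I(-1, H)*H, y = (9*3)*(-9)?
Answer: 0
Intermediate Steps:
I(L, F) = -F/3
y = -243 (y = 27*(-9) = -243)
f(S, H) = -H²/3 (f(S, H) = (-H/3)*H = -H²/3)
D = 0 (D = -⅓*0² = -⅓*0 = 0)
y*D = -243*0 = 0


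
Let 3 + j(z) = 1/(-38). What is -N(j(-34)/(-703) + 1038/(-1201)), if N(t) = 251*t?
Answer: 6925345267/32083514 ≈ 215.85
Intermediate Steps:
j(z) = -115/38 (j(z) = -3 + 1/(-38) = -3 - 1/38 = -115/38)
-N(j(-34)/(-703) + 1038/(-1201)) = -251*(-115/38/(-703) + 1038/(-1201)) = -251*(-115/38*(-1/703) + 1038*(-1/1201)) = -251*(115/26714 - 1038/1201) = -251*(-27591017)/32083514 = -1*(-6925345267/32083514) = 6925345267/32083514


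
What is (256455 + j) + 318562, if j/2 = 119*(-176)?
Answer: 533129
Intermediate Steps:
j = -41888 (j = 2*(119*(-176)) = 2*(-20944) = -41888)
(256455 + j) + 318562 = (256455 - 41888) + 318562 = 214567 + 318562 = 533129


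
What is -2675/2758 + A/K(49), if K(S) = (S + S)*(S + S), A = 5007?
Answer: -848671/1891988 ≈ -0.44856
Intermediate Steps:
K(S) = 4*S² (K(S) = (2*S)*(2*S) = 4*S²)
-2675/2758 + A/K(49) = -2675/2758 + 5007/((4*49²)) = -2675*1/2758 + 5007/((4*2401)) = -2675/2758 + 5007/9604 = -848671/1891988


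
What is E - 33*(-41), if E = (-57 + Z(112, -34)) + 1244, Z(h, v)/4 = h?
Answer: 2988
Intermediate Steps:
Z(h, v) = 4*h
E = 1635 (E = (-57 + 4*112) + 1244 = (-57 + 448) + 1244 = 391 + 1244 = 1635)
E - 33*(-41) = 1635 - 33*(-41) = 1635 + 1353 = 2988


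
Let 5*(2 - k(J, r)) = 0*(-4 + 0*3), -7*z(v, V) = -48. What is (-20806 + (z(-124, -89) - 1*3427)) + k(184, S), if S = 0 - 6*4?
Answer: -169569/7 ≈ -24224.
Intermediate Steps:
z(v, V) = 48/7 (z(v, V) = -1/7*(-48) = 48/7)
S = -24 (S = 0 - 24 = -24)
k(J, r) = 2 (k(J, r) = 2 - 0*(-4 + 0*3) = 2 - 0*(-4 + 0) = 2 - 0*(-4) = 2 - 1/5*0 = 2 + 0 = 2)
(-20806 + (z(-124, -89) - 1*3427)) + k(184, S) = (-20806 + (48/7 - 1*3427)) + 2 = (-20806 + (48/7 - 3427)) + 2 = (-20806 - 23941/7) + 2 = -169583/7 + 2 = -169569/7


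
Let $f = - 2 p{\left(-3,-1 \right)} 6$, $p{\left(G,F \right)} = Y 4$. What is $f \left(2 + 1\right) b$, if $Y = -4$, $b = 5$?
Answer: $2880$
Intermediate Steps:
$p{\left(G,F \right)} = -16$ ($p{\left(G,F \right)} = \left(-4\right) 4 = -16$)
$f = 192$ ($f = \left(-2\right) \left(-16\right) 6 = 32 \cdot 6 = 192$)
$f \left(2 + 1\right) b = 192 \left(2 + 1\right) 5 = 192 \cdot 3 \cdot 5 = 576 \cdot 5 = 2880$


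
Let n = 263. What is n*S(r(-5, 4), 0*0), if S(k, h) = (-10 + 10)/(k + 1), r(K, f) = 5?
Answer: 0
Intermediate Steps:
S(k, h) = 0 (S(k, h) = 0/(1 + k) = 0)
n*S(r(-5, 4), 0*0) = 263*0 = 0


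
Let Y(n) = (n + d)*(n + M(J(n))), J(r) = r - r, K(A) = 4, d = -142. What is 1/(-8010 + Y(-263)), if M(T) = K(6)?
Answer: 1/96885 ≈ 1.0322e-5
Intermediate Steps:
J(r) = 0
M(T) = 4
Y(n) = (-142 + n)*(4 + n) (Y(n) = (n - 142)*(n + 4) = (-142 + n)*(4 + n))
1/(-8010 + Y(-263)) = 1/(-8010 + (-568 + (-263)² - 138*(-263))) = 1/(-8010 + (-568 + 69169 + 36294)) = 1/(-8010 + 104895) = 1/96885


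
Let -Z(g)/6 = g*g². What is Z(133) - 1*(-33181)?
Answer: -14082641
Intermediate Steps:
Z(g) = -6*g³ (Z(g) = -6*g*g² = -6*g³)
Z(133) - 1*(-33181) = -6*133³ - 1*(-33181) = -6*2352637 + 33181 = -14115822 + 33181 = -14082641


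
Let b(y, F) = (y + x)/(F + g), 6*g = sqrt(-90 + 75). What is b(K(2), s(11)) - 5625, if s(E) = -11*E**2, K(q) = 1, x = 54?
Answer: -119581274085/21258737 - 110*I*sqrt(15)/21258737 ≈ -5625.0 - 2.004e-5*I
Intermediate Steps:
g = I*sqrt(15)/6 (g = sqrt(-90 + 75)/6 = sqrt(-15)/6 = (I*sqrt(15))/6 = I*sqrt(15)/6 ≈ 0.6455*I)
b(y, F) = (54 + y)/(F + I*sqrt(15)/6) (b(y, F) = (y + 54)/(F + I*sqrt(15)/6) = (54 + y)/(F + I*sqrt(15)/6))
b(K(2), s(11)) - 5625 = 6*(54 + 1)/(6*(-11*11**2) + I*sqrt(15)) - 5625 = 6*55/(6*(-11*121) + I*sqrt(15)) - 5625 = 6*55/(6*(-1331) + I*sqrt(15)) - 5625 = 6*55/(-7986 + I*sqrt(15)) - 5625 = 330/(-7986 + I*sqrt(15)) - 5625 = -5625 + 330/(-7986 + I*sqrt(15))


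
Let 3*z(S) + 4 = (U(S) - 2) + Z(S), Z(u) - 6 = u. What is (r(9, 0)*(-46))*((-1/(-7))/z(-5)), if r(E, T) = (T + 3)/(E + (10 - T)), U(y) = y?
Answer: 207/665 ≈ 0.31128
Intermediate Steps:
Z(u) = 6 + u
r(E, T) = (3 + T)/(10 + E - T)
z(S) = 2*S/3 (z(S) = -4/3 + ((S - 2) + (6 + S))/3 = -4/3 + ((-2 + S) + (6 + S))/3 = -4/3 + (4 + 2*S)/3 = -4/3 + (4/3 + 2*S/3) = 2*S/3)
(r(9, 0)*(-46))*((-1/(-7))/z(-5)) = (((3 + 0)/(10 + 9 - 1*0))*(-46))*((-1/(-7))/(((⅔)*(-5)))) = ((3/(10 + 9 + 0))*(-46))*((-1*(-⅐))/(-10/3)) = ((3/19)*(-46))*((⅐)*(-3/10)) = (((1/19)*3)*(-46))*(-3/70) = ((3/19)*(-46))*(-3/70) = -138/19*(-3/70) = 207/665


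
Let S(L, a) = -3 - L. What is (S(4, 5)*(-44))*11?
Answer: 3388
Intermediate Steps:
(S(4, 5)*(-44))*11 = ((-3 - 1*4)*(-44))*11 = ((-3 - 4)*(-44))*11 = -7*(-44)*11 = 308*11 = 3388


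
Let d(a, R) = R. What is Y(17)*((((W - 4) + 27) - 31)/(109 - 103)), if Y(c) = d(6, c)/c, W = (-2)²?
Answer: -⅔ ≈ -0.66667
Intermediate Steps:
W = 4
Y(c) = 1 (Y(c) = c/c = 1)
Y(17)*((((W - 4) + 27) - 31)/(109 - 103)) = 1*((((4 - 4) + 27) - 31)/(109 - 103)) = 1*(((0 + 27) - 31)/6) = 1*((27 - 31)*(⅙)) = 1*(-4*⅙) = 1*(-⅔) = -⅔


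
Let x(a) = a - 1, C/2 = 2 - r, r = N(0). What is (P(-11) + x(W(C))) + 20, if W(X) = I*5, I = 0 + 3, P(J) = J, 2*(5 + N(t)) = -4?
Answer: 23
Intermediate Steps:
N(t) = -7 (N(t) = -5 + (½)*(-4) = -5 - 2 = -7)
r = -7
I = 3
C = 18 (C = 2*(2 - 1*(-7)) = 2*(2 + 7) = 2*9 = 18)
W(X) = 15 (W(X) = 3*5 = 15)
x(a) = -1 + a
(P(-11) + x(W(C))) + 20 = (-11 + (-1 + 15)) + 20 = (-11 + 14) + 20 = 3 + 20 = 23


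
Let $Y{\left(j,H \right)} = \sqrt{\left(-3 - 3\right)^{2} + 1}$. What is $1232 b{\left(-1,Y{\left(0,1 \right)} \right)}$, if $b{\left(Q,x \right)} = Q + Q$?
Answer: $-2464$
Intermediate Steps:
$Y{\left(j,H \right)} = \sqrt{37}$ ($Y{\left(j,H \right)} = \sqrt{\left(-6\right)^{2} + 1} = \sqrt{36 + 1} = \sqrt{37}$)
$b{\left(Q,x \right)} = 2 Q$
$1232 b{\left(-1,Y{\left(0,1 \right)} \right)} = 1232 \cdot 2 \left(-1\right) = 1232 \left(-2\right) = -2464$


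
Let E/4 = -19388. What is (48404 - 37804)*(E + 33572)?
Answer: -466188000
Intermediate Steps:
E = -77552 (E = 4*(-19388) = -77552)
(48404 - 37804)*(E + 33572) = (48404 - 37804)*(-77552 + 33572) = 10600*(-43980) = -466188000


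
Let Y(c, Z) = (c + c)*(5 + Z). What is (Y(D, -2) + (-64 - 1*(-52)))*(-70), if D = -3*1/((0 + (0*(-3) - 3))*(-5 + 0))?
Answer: 924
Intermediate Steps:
D = -⅕ (D = -3*(-1/(5*(0 + (0 - 3)))) = -3*(-1/(5*(0 - 3))) = -3/((-5*(-3))) = -3/15 = -3*1/15 = -⅕ ≈ -0.20000)
Y(c, Z) = 2*c*(5 + Z) (Y(c, Z) = (2*c)*(5 + Z) = 2*c*(5 + Z))
(Y(D, -2) + (-64 - 1*(-52)))*(-70) = (2*(-⅕)*(5 - 2) + (-64 - 1*(-52)))*(-70) = (2*(-⅕)*3 + (-64 + 52))*(-70) = (-6/5 - 12)*(-70) = -66/5*(-70) = 924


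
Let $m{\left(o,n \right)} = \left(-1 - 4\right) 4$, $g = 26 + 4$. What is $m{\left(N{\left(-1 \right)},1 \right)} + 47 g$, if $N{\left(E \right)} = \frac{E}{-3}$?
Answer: $1390$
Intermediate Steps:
$g = 30$
$N{\left(E \right)} = - \frac{E}{3}$ ($N{\left(E \right)} = E \left(- \frac{1}{3}\right) = - \frac{E}{3}$)
$m{\left(o,n \right)} = -20$ ($m{\left(o,n \right)} = \left(-5\right) 4 = -20$)
$m{\left(N{\left(-1 \right)},1 \right)} + 47 g = -20 + 47 \cdot 30 = -20 + 1410 = 1390$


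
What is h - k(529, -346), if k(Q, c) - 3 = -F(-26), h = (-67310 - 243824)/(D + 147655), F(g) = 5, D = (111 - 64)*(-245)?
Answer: -19427/68070 ≈ -0.28540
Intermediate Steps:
D = -11515 (D = 47*(-245) = -11515)
h = -155567/68070 (h = (-67310 - 243824)/(-11515 + 147655) = -311134/136140 = -311134*1/136140 = -155567/68070 ≈ -2.2854)
k(Q, c) = -2 (k(Q, c) = 3 - 1*5 = 3 - 5 = -2)
h - k(529, -346) = -155567/68070 - 1*(-2) = -155567/68070 + 2 = -19427/68070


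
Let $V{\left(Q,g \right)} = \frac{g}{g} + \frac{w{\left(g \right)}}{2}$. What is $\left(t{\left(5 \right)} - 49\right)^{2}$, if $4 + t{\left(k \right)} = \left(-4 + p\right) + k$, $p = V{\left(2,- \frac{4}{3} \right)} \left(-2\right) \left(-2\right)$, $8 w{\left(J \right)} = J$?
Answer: $\frac{21025}{9} \approx 2336.1$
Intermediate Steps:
$w{\left(J \right)} = \frac{J}{8}$
$V{\left(Q,g \right)} = 1 + \frac{g}{16}$ ($V{\left(Q,g \right)} = \frac{g}{g} + \frac{\frac{1}{8} g}{2} = 1 + \frac{g}{8} \cdot \frac{1}{2} = 1 + \frac{g}{16}$)
$p = \frac{11}{3}$ ($p = \left(1 + \frac{\left(-4\right) \frac{1}{3}}{16}\right) \left(-2\right) \left(-2\right) = \left(1 + \frac{1}{16} \left(- \frac{4}{3}\right)\right) \left(-2\right) \left(-2\right) = \left(1 - \frac{1}{12}\right) \left(-2\right) \left(-2\right) = \frac{11}{12} \left(-2\right) \left(-2\right) = \left(- \frac{11}{6}\right) \left(-2\right) = \frac{11}{3} \approx 3.6667$)
$t{\left(k \right)} = - \frac{13}{3} + k$ ($t{\left(k \right)} = -4 + \left(\left(-4 + \frac{11}{3}\right) + k\right) = -4 + \left(- \frac{1}{3} + k\right) = - \frac{13}{3} + k$)
$\left(t{\left(5 \right)} - 49\right)^{2} = \left(\left(- \frac{13}{3} + 5\right) - 49\right)^{2} = \left(\frac{2}{3} - 49\right)^{2} = \left(- \frac{145}{3}\right)^{2} = \frac{21025}{9}$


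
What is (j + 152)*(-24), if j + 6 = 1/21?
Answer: -24536/7 ≈ -3505.1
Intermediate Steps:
j = -125/21 (j = -6 + 1/21 = -125/21 ≈ -5.9524)
(j + 152)*(-24) = (-125/21 + 152)*(-24) = (3067/21)*(-24) = -24536/7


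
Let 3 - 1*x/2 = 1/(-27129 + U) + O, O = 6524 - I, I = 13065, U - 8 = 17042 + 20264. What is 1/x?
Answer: 10185/133301278 ≈ 7.6406e-5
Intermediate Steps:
U = 37314 (U = 8 + (17042 + 20264) = 8 + 37306 = 37314)
O = -6541 (O = 6524 - 1*13065 = 6524 - 13065 = -6541)
x = 133301278/10185 (x = 6 - 2*(1/(-27129 + 37314) - 6541) = 6 - 2*(1/10185 - 6541) = 6 - 2*(-66620084/10185) = 6 + 133240168/10185 = 133301278/10185 ≈ 13088.)
1/x = 1/(133301278/10185) = 10185/133301278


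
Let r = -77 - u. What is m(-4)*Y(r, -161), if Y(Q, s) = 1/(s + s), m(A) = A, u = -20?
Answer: 2/161 ≈ 0.012422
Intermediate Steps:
r = -57 (r = -77 - 1*(-20) = -77 + 20 = -57)
Y(Q, s) = 1/(2*s)
m(-4)*Y(r, -161) = -2/(-161) = -2*(-1)/161 = -4*(-1/322) = 2/161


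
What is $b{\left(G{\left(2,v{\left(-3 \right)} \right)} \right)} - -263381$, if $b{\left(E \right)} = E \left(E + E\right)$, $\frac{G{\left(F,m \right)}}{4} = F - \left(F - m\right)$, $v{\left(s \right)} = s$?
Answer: $263669$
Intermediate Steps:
$G{\left(F,m \right)} = 4 m$ ($G{\left(F,m \right)} = 4 \left(F - \left(F - m\right)\right) = 4 m$)
$b{\left(E \right)} = 2 E^{2}$ ($b{\left(E \right)} = E 2 E = 2 E^{2}$)
$b{\left(G{\left(2,v{\left(-3 \right)} \right)} \right)} - -263381 = 2 \left(4 \left(-3\right)\right)^{2} - -263381 = 2 \left(-12\right)^{2} + 263381 = 2 \cdot 144 + 263381 = 288 + 263381 = 263669$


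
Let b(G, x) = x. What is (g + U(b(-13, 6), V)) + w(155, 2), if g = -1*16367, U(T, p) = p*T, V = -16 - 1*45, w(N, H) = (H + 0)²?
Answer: -16729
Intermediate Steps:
w(N, H) = H²
V = -61 (V = -16 - 45 = -61)
U(T, p) = T*p
g = -16367
(g + U(b(-13, 6), V)) + w(155, 2) = (-16367 + 6*(-61)) + 2² = (-16367 - 366) + 4 = -16733 + 4 = -16729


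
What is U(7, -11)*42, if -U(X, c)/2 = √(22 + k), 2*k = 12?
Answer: -168*√7 ≈ -444.49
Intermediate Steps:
k = 6 (k = (½)*12 = 6)
U(X, c) = -4*√7 (U(X, c) = -2*√(22 + 6) = -4*√7)
U(7, -11)*42 = -4*√7*42 = -168*√7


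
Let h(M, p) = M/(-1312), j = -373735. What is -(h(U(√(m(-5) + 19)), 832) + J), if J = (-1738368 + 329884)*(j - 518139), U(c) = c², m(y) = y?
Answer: -824060809914489/656 ≈ -1.2562e+12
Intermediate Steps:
h(M, p) = -M/1312 (h(M, p) = M*(-1/1312) = -M/1312)
J = 1256190259016 (J = (-1738368 + 329884)*(-373735 - 518139) = -1408484*(-891874) = 1256190259016)
-(h(U(√(m(-5) + 19)), 832) + J) = -(-(√(-5 + 19))²/1312 + 1256190259016) = -(-(√14)²/1312 + 1256190259016) = -(-1/1312*14 + 1256190259016) = -(-7/656 + 1256190259016) = -1*824060809914489/656 = -824060809914489/656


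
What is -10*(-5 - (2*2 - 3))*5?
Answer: 300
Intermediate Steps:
-10*(-5 - (2*2 - 3))*5 = -10*(-5 - (4 - 3))*5 = -10*(-5 - 1*1)*5 = -10*(-5 - 1)*5 = -10*(-6)*5 = 60*5 = 300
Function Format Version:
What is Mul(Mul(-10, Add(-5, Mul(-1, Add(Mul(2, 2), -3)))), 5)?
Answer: 300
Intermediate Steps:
Mul(Mul(-10, Add(-5, Mul(-1, Add(Mul(2, 2), -3)))), 5) = Mul(Mul(-10, Add(-5, Mul(-1, Add(4, -3)))), 5) = Mul(Mul(-10, Add(-5, Mul(-1, 1))), 5) = Mul(Mul(-10, Add(-5, -1)), 5) = Mul(Mul(-10, -6), 5) = Mul(60, 5) = 300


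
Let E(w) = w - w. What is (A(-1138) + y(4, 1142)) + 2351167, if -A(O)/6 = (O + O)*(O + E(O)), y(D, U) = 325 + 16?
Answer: -13189020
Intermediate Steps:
y(D, U) = 341
E(w) = 0
A(O) = -12*O² (A(O) = -6*(O + O)*(O + 0) = -6*2*O*O = -12*O²)
(A(-1138) + y(4, 1142)) + 2351167 = (-12*(-1138)² + 341) + 2351167 = (-12*1295044 + 341) + 2351167 = (-15540528 + 341) + 2351167 = -15540187 + 2351167 = -13189020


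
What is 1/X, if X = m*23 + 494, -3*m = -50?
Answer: 3/2632 ≈ 0.0011398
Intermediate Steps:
m = 50/3 (m = -⅓*(-50) = 50/3 ≈ 16.667)
X = 2632/3 (X = (50/3)*23 + 494 = 1150/3 + 494 = 2632/3 ≈ 877.33)
1/X = 1/(2632/3) = 3/2632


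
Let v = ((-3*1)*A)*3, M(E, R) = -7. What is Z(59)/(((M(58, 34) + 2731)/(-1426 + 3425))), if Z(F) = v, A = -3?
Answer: 17991/908 ≈ 19.814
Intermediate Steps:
v = 27 (v = (-3*1*(-3))*3 = -3*(-3)*3 = 9*3 = 27)
Z(F) = 27
Z(59)/(((M(58, 34) + 2731)/(-1426 + 3425))) = 27/(((-7 + 2731)/(-1426 + 3425))) = 27/((2724/1999)) = 27/((2724*(1/1999))) = 27/(2724/1999) = 27*(1999/2724) = 17991/908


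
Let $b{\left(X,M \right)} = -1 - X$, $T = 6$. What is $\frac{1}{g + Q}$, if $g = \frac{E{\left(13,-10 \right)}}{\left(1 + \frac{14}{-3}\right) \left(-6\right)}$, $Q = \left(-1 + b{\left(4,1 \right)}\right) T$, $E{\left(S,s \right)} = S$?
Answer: $- \frac{22}{779} \approx -0.028241$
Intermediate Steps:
$Q = -36$ ($Q = \left(-1 - 5\right) 6 = \left(-6\right) 6 = -36$)
$g = \frac{13}{22}$ ($g = \frac{13}{\left(1 + \frac{14}{-3}\right) \left(-6\right)} = \frac{13}{\left(1 + 14 \left(- \frac{1}{3}\right)\right) \left(-6\right)} = \frac{13}{\left(1 - \frac{14}{3}\right) \left(-6\right)} = \frac{13}{\left(- \frac{11}{3}\right) \left(-6\right)} = \frac{13}{22} \approx 0.59091$)
$\frac{1}{g + Q} = \frac{1}{\frac{13}{22} - 36} = \frac{1}{- \frac{779}{22}} = - \frac{22}{779}$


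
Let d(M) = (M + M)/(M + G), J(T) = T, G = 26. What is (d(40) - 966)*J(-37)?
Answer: 1178006/33 ≈ 35697.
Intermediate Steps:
d(M) = 2*M/(26 + M) (d(M) = (M + M)/(M + 26) = (2*M)/(26 + M) = 2*M/(26 + M))
(d(40) - 966)*J(-37) = (2*40/(26 + 40) - 966)*(-37) = (2*40/66 - 966)*(-37) = (2*40*(1/66) - 966)*(-37) = (40/33 - 966)*(-37) = -31838/33*(-37) = 1178006/33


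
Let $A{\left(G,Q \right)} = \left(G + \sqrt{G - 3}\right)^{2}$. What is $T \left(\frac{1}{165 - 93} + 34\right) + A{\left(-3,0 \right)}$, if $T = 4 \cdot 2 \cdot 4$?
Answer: $\frac{9823}{9} - 6 i \sqrt{6} \approx 1091.4 - 14.697 i$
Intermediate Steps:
$A{\left(G,Q \right)} = \left(G + \sqrt{-3 + G}\right)^{2}$
$T = 32$ ($T = 8 \cdot 4 = 32$)
$T \left(\frac{1}{165 - 93} + 34\right) + A{\left(-3,0 \right)} = 32 \left(\frac{1}{165 - 93} + 34\right) + \left(-3 + \sqrt{-3 - 3}\right)^{2} = 32 \left(\frac{1}{72} + 34\right) + \left(-3 + \sqrt{-6}\right)^{2} = 32 \left(\frac{1}{72} + 34\right) + \left(-3 + i \sqrt{6}\right)^{2} = 32 \cdot \frac{2449}{72} + \left(-3 + i \sqrt{6}\right)^{2} = \frac{9796}{9} + \left(-3 + i \sqrt{6}\right)^{2}$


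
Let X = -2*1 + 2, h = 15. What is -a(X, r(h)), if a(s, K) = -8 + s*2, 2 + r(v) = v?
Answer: 8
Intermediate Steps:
r(v) = -2 + v
X = 0 (X = -2 + 2 = 0)
a(s, K) = -8 + 2*s
-a(X, r(h)) = -(-8 + 2*0) = -(-8 + 0) = -1*(-8) = 8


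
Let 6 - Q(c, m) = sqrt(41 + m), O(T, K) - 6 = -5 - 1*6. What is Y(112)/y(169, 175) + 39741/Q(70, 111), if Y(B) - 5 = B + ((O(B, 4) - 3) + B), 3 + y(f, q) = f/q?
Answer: -22343269/10324 - 39741*sqrt(38)/58 ≈ -6388.0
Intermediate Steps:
y(f, q) = -3 + f/q
O(T, K) = -5 (O(T, K) = 6 + (-5 - 1*6) = 6 + (-5 - 6) = 6 - 11 = -5)
Q(c, m) = 6 - sqrt(41 + m)
Y(B) = -3 + 2*B (Y(B) = 5 + (B + ((-5 - 3) + B)) = 5 + (B + (-8 + B)) = 5 + (-8 + 2*B) = -3 + 2*B)
Y(112)/y(169, 175) + 39741/Q(70, 111) = (-3 + 2*112)/(-3 + 169/175) + 39741/(6 - sqrt(41 + 111)) = (-3 + 224)/(-3 + 169*(1/175)) + 39741/(6 - sqrt(152)) = 221/(-3 + 169/175) + 39741/(6 - 2*sqrt(38)) = 221/(-356/175) + 39741/(6 - 2*sqrt(38)) = 221*(-175/356) + 39741/(6 - 2*sqrt(38)) = -38675/356 + 39741/(6 - 2*sqrt(38))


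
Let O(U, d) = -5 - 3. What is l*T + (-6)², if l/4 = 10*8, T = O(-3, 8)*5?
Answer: -12764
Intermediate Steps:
O(U, d) = -8
T = -40 (T = -8*5 = -40)
l = 320 (l = 4*(10*8) = 4*80 = 320)
l*T + (-6)² = 320*(-40) + (-6)² = -12800 + 36 = -12764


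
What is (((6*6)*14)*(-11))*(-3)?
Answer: 16632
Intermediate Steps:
(((6*6)*14)*(-11))*(-3) = ((36*14)*(-11))*(-3) = (504*(-11))*(-3) = -5544*(-3) = 16632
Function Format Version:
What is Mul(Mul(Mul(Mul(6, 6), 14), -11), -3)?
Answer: 16632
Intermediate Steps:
Mul(Mul(Mul(Mul(6, 6), 14), -11), -3) = Mul(Mul(Mul(36, 14), -11), -3) = Mul(Mul(504, -11), -3) = Mul(-5544, -3) = 16632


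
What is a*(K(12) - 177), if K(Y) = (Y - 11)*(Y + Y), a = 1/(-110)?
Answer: 153/110 ≈ 1.3909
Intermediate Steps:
a = -1/110 ≈ -0.0090909
K(Y) = 2*Y*(-11 + Y) (K(Y) = (-11 + Y)*(2*Y) = 2*Y*(-11 + Y))
a*(K(12) - 177) = -(2*12*(-11 + 12) - 177)/110 = -(2*12*1 - 177)/110 = -(24 - 177)/110 = -1/110*(-153) = 153/110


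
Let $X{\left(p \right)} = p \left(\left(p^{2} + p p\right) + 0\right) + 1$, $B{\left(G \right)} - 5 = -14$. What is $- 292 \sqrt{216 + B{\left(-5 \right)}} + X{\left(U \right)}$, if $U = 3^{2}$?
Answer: $1459 - 876 \sqrt{23} \approx -2742.1$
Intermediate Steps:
$B{\left(G \right)} = -9$ ($B{\left(G \right)} = 5 - 14 = -9$)
$U = 9$
$X{\left(p \right)} = 1 + 2 p^{3}$ ($X{\left(p \right)} = p \left(\left(p^{2} + p^{2}\right) + 0\right) + 1 = p \left(2 p^{2} + 0\right) + 1 = p 2 p^{2} + 1 = 2 p^{3} + 1 = 1 + 2 p^{3}$)
$- 292 \sqrt{216 + B{\left(-5 \right)}} + X{\left(U \right)} = - 292 \sqrt{216 - 9} + \left(1 + 2 \cdot 9^{3}\right) = - 292 \sqrt{207} + \left(1 + 2 \cdot 729\right) = - 292 \cdot 3 \sqrt{23} + \left(1 + 1458\right) = - 876 \sqrt{23} + 1459 = 1459 - 876 \sqrt{23}$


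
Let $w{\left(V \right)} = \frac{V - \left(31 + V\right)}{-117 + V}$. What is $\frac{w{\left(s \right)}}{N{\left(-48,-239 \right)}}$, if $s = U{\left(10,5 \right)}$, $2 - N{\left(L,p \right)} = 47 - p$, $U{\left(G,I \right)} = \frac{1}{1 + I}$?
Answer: $- \frac{93}{99542} \approx -0.00093428$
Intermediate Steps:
$N{\left(L,p \right)} = -45 + p$ ($N{\left(L,p \right)} = 2 - \left(47 - p\right) = 2 + \left(-47 + p\right) = -45 + p$)
$s = \frac{1}{6}$ ($s = \frac{1}{1 + 5} = \frac{1}{6} \approx 0.16667$)
$w{\left(V \right)} = - \frac{31}{-117 + V}$
$\frac{w{\left(s \right)}}{N{\left(-48,-239 \right)}} = \frac{\left(-31\right) \frac{1}{-117 + \frac{1}{6}}}{-45 - 239} = \frac{\left(-31\right) \frac{1}{- \frac{701}{6}}}{-284} = \left(-31\right) \left(- \frac{6}{701}\right) \left(- \frac{1}{284}\right) = \frac{186}{701} \left(- \frac{1}{284}\right) = - \frac{93}{99542}$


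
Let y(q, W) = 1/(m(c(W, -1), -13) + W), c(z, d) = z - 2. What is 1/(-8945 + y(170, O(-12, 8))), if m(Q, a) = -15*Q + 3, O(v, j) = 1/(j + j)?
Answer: -257/2298857 ≈ -0.00011179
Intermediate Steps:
c(z, d) = -2 + z
O(v, j) = 1/(2*j)
m(Q, a) = 3 - 15*Q
y(q, W) = 1/(33 - 14*W) (y(q, W) = 1/((3 - 15*(-2 + W)) + W) = 1/((3 + (30 - 15*W)) + W) = 1/((33 - 15*W) + W) = 1/(33 - 14*W))
1/(-8945 + y(170, O(-12, 8))) = 1/(-8945 + 1/(33 - 7/8)) = 1/(-8945 + 1/(257/8)) = 1/(-8945 + 8/257) = 1/(-2298857/257) = -257/2298857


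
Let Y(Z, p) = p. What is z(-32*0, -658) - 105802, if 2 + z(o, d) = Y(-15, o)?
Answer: -105804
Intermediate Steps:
z(o, d) = -2 + o
z(-32*0, -658) - 105802 = (-2 - 32*0) - 105802 = (-2 + 0) - 105802 = -2 - 105802 = -105804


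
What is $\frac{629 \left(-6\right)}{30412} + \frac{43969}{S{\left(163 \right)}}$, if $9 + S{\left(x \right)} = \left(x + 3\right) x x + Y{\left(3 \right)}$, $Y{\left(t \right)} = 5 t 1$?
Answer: $- \frac{3826972703}{33532727380} \approx -0.11413$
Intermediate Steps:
$Y{\left(t \right)} = 5 t$
$S{\left(x \right)} = 6 + x^{2} \left(3 + x\right)$ ($S{\left(x \right)} = -9 + \left(\left(x + 3\right) x x + 5 \cdot 3\right) = -9 + \left(\left(3 + x\right) x x + 15\right) = -9 + \left(x \left(3 + x\right) x + 15\right) = -9 + \left(x^{2} \left(3 + x\right) + 15\right) = -9 + \left(15 + x^{2} \left(3 + x\right)\right) = 6 + x^{2} \left(3 + x\right)$)
$\frac{629 \left(-6\right)}{30412} + \frac{43969}{S{\left(163 \right)}} = \frac{629 \left(-6\right)}{30412} + \frac{43969}{6 + 163^{3} + 3 \cdot 163^{2}} = \left(-3774\right) \frac{1}{30412} + \frac{43969}{6 + 4330747 + 3 \cdot 26569} = - \frac{1887}{15206} + \frac{43969}{6 + 4330747 + 79707} = - \frac{1887}{15206} + \frac{43969}{4410460} = - \frac{3826972703}{33532727380}$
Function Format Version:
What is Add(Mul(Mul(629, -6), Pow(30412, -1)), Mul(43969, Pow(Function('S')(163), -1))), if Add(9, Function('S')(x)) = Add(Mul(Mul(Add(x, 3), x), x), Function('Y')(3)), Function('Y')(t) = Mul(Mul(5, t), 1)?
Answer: Rational(-3826972703, 33532727380) ≈ -0.11413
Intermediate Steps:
Function('Y')(t) = Mul(5, t)
Function('S')(x) = Add(6, Mul(Pow(x, 2), Add(3, x))) (Function('S')(x) = Add(-9, Add(Mul(Mul(Add(x, 3), x), x), Mul(5, 3))) = Add(-9, Add(Mul(Mul(Add(3, x), x), x), 15)) = Add(-9, Add(Mul(Mul(x, Add(3, x)), x), 15)) = Add(-9, Add(Mul(Pow(x, 2), Add(3, x)), 15)) = Add(-9, Add(15, Mul(Pow(x, 2), Add(3, x)))) = Add(6, Mul(Pow(x, 2), Add(3, x))))
Add(Mul(Mul(629, -6), Pow(30412, -1)), Mul(43969, Pow(Function('S')(163), -1))) = Add(Mul(Mul(629, -6), Pow(30412, -1)), Mul(43969, Pow(Add(6, Pow(163, 3), Mul(3, Pow(163, 2))), -1))) = Add(Mul(-3774, Rational(1, 30412)), Mul(43969, Pow(Add(6, 4330747, Mul(3, 26569)), -1))) = Add(Rational(-1887, 15206), Mul(43969, Pow(Add(6, 4330747, 79707), -1))) = Add(Rational(-1887, 15206), Mul(43969, Pow(4410460, -1))) = Add(Rational(-1887, 15206), Mul(43969, Rational(1, 4410460))) = Add(Rational(-1887, 15206), Rational(43969, 4410460)) = Rational(-3826972703, 33532727380)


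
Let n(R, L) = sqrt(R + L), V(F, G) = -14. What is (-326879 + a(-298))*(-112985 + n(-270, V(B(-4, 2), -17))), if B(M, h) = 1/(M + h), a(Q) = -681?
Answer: 37009366600 - 655120*I*sqrt(71) ≈ 3.7009e+10 - 5.5201e+6*I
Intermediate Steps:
n(R, L) = sqrt(L + R)
(-326879 + a(-298))*(-112985 + n(-270, V(B(-4, 2), -17))) = (-326879 - 681)*(-112985 + sqrt(-14 - 270)) = -327560*(-112985 + sqrt(-284)) = -327560*(-112985 + 2*I*sqrt(71)) = 37009366600 - 655120*I*sqrt(71)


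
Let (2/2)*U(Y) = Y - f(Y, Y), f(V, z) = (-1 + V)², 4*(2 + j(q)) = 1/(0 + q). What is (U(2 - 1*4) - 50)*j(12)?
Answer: 5795/48 ≈ 120.73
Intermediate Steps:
j(q) = -2 + 1/(4*q) (j(q) = -2 + 1/(4*(0 + q)) = -2 + 1/(4*q))
U(Y) = Y - (-1 + Y)²
(U(2 - 1*4) - 50)*j(12) = (((2 - 1*4) - (-1 + (2 - 1*4))²) - 50)*(-2 + (¼)/12) = (((2 - 4) - (-1 + (2 - 4))²) - 50)*(-2 + (¼)*(1/12)) = ((-2 - (-1 - 2)²) - 50)*(-2 + 1/48) = ((-2 - 1*(-3)²) - 50)*(-95/48) = ((-2 - 1*9) - 50)*(-95/48) = ((-2 - 9) - 50)*(-95/48) = (-11 - 50)*(-95/48) = -61*(-95/48) = 5795/48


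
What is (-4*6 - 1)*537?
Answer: -13425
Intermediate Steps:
(-4*6 - 1)*537 = (-24 - 1)*537 = -25*537 = -13425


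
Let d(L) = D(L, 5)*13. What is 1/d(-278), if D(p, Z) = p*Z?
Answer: -1/18070 ≈ -5.5340e-5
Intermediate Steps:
D(p, Z) = Z*p
d(L) = 65*L (d(L) = (5*L)*13 = 65*L)
1/d(-278) = 1/(65*(-278)) = 1/(-18070) = -1/18070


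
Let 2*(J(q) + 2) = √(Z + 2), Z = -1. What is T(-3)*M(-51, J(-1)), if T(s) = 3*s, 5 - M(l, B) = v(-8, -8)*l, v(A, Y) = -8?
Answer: 3627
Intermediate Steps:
J(q) = -3/2 (J(q) = -2 + √(-1 + 2)/2 = -2 + √1/2 = -2 + (½)*1 = -2 + ½ = -3/2)
M(l, B) = 5 + 8*l (M(l, B) = 5 - (-8)*l = 5 + 8*l)
T(-3)*M(-51, J(-1)) = (3*(-3))*(5 + 8*(-51)) = -9*(5 - 408) = -9*(-403) = 3627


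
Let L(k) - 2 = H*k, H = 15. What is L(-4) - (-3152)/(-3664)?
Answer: -13479/229 ≈ -58.860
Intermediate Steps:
L(k) = 2 + 15*k
L(-4) - (-3152)/(-3664) = (2 + 15*(-4)) - (-3152)/(-3664) = (2 - 60) - (-3152)*(-1)/3664 = -58 - 1*197/229 = -58 - 197/229 = -13479/229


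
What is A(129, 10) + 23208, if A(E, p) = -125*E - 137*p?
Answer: 5713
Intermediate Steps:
A(E, p) = -137*p - 125*E
A(129, 10) + 23208 = (-137*10 - 125*129) + 23208 = (-1370 - 16125) + 23208 = -17495 + 23208 = 5713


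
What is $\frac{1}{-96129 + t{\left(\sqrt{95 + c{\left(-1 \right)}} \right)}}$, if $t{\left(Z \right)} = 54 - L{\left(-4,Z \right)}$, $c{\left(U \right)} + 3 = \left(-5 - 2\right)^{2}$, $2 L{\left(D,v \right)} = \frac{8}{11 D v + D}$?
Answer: $- \frac{13545781}{1301410910369} - \frac{\sqrt{141}}{14315520014059} \approx -1.0409 \cdot 10^{-5}$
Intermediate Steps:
$L{\left(D,v \right)} = \frac{4}{D + 11 D v}$ ($L{\left(D,v \right)} = \frac{8 \frac{1}{11 D v + D}}{2} = \frac{8 \frac{1}{D + 11 D v}}{2} = \frac{4}{D + 11 D v}$)
$c{\left(U \right)} = 46$ ($c{\left(U \right)} = -3 + \left(-5 - 2\right)^{2} = -3 + \left(-7\right)^{2} = -3 + 49 = 46$)
$t{\left(Z \right)} = 54 + \frac{1}{1 + 11 Z}$ ($t{\left(Z \right)} = 54 - \frac{4}{\left(-4\right) \left(1 + 11 Z\right)} = 54 - 4 \left(- \frac{1}{4}\right) \frac{1}{1 + 11 Z} = 54 - - \frac{1}{1 + 11 Z} = 54 + \frac{1}{1 + 11 Z}$)
$\frac{1}{-96129 + t{\left(\sqrt{95 + c{\left(-1 \right)}} \right)}} = \frac{1}{-96129 + \frac{11 \left(5 + 54 \sqrt{95 + 46}\right)}{1 + 11 \sqrt{95 + 46}}} = \frac{1}{-96129 + \frac{11 \left(5 + 54 \sqrt{141}\right)}{1 + 11 \sqrt{141}}}$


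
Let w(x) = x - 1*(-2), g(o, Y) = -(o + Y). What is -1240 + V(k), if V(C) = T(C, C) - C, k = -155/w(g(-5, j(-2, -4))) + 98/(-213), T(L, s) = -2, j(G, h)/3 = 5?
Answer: -2148599/1704 ≈ -1260.9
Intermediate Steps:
j(G, h) = 15 (j(G, h) = 3*5 = 15)
g(o, Y) = -Y - o (g(o, Y) = -(Y + o) = -Y - o)
w(x) = 2 + x (w(x) = x + 2 = 2 + x)
k = 32231/1704 (k = -155/(2 + (-1*15 - 1*(-5))) + 98/(-213) = -155/(2 + (-15 + 5)) + 98*(-1/213) = -155/(2 - 10) - 98/213 = -155/(-8) - 98/213 = -155*(-1/8) - 98/213 = 155/8 - 98/213 = 32231/1704 ≈ 18.915)
V(C) = -2 - C
-1240 + V(k) = -1240 + (-2 - 1*32231/1704) = -1240 + (-2 - 32231/1704) = -1240 - 35639/1704 = -2148599/1704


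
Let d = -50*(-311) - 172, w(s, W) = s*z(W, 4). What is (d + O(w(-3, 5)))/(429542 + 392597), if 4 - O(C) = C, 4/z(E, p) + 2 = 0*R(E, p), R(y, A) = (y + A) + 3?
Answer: 15376/822139 ≈ 0.018702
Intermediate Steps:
R(y, A) = 3 + A + y (R(y, A) = (A + y) + 3 = 3 + A + y)
z(E, p) = -2 (z(E, p) = 4/(-2 + 0*(3 + p + E)) = 4/(-2 + 0*(3 + E + p)) = 4/(-2 + 0) = 4/(-2) = 4*(-½) = -2)
w(s, W) = -2*s (w(s, W) = s*(-2) = -2*s)
d = 15378 (d = 15550 - 172 = 15378)
O(C) = 4 - C
(d + O(w(-3, 5)))/(429542 + 392597) = (15378 + (4 - (-2)*(-3)))/(429542 + 392597) = (15378 + (4 - 1*6))/822139 = (15378 + (4 - 6))*(1/822139) = (15378 - 2)*(1/822139) = 15376*(1/822139) = 15376/822139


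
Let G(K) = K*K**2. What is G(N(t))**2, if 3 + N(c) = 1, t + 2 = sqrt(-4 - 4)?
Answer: 64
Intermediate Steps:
t = -2 + 2*I*sqrt(2) (t = -2 + sqrt(-4 - 4) = -2 + sqrt(-8) = -2 + 2*I*sqrt(2) ≈ -2.0 + 2.8284*I)
N(c) = -2 (N(c) = -3 + 1 = -2)
G(K) = K**3
G(N(t))**2 = ((-2)**3)**2 = (-8)**2 = 64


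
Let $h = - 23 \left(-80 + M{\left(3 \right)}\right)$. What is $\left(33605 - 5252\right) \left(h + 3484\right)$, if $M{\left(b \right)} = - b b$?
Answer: $156820443$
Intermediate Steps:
$M{\left(b \right)} = - b^{2}$
$h = 2047$ ($h = - 23 \left(-80 - 3^{2}\right) = - 23 \left(-80 - 9\right) = \left(-23\right) \left(-89\right) = 2047$)
$\left(33605 - 5252\right) \left(h + 3484\right) = \left(33605 - 5252\right) \left(2047 + 3484\right) = 28353 \cdot 5531 = 156820443$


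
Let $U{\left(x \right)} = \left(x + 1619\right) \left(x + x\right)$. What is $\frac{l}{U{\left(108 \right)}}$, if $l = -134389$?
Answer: $- \frac{134389}{373032} \approx -0.36026$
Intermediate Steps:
$U{\left(x \right)} = 2 x \left(1619 + x\right)$ ($U{\left(x \right)} = \left(1619 + x\right) 2 x = 2 x \left(1619 + x\right)$)
$\frac{l}{U{\left(108 \right)}} = - \frac{134389}{2 \cdot 108 \left(1619 + 108\right)} = - \frac{134389}{2 \cdot 108 \cdot 1727} = - \frac{134389}{373032}$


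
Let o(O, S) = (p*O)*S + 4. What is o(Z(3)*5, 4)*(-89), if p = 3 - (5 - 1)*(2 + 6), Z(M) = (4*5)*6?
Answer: 6194044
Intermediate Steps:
Z(M) = 120 (Z(M) = 20*6 = 120)
p = -29 (p = 3 - 4*8 = 3 - 1*32 = 3 - 32 = -29)
o(O, S) = 4 - 29*O*S (o(O, S) = (-29*O)*S + 4 = -29*O*S + 4 = 4 - 29*O*S)
o(Z(3)*5, 4)*(-89) = (4 - 29*120*5*4)*(-89) = (4 - 29*600*4)*(-89) = (4 - 69600)*(-89) = -69596*(-89) = 6194044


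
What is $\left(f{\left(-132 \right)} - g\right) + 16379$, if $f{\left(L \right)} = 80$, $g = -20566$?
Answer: $37025$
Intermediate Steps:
$\left(f{\left(-132 \right)} - g\right) + 16379 = \left(80 - -20566\right) + 16379 = \left(80 + 20566\right) + 16379 = 20646 + 16379 = 37025$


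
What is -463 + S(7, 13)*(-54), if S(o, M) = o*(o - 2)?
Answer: -2353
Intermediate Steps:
S(o, M) = o*(-2 + o)
-463 + S(7, 13)*(-54) = -463 + (7*(-2 + 7))*(-54) = -463 + (7*5)*(-54) = -463 + 35*(-54) = -463 - 1890 = -2353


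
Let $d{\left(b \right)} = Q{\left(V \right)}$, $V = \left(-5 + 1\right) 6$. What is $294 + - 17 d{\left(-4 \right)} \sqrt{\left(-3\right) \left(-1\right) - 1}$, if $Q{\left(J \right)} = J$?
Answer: $294 + 408 \sqrt{2} \approx 871.0$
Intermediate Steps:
$V = -24$ ($V = \left(-4\right) 6 = -24$)
$d{\left(b \right)} = -24$
$294 + - 17 d{\left(-4 \right)} \sqrt{\left(-3\right) \left(-1\right) - 1} = 294 + \left(-17\right) \left(-24\right) \sqrt{\left(-3\right) \left(-1\right) - 1} = 294 + 408 \sqrt{3 - 1} = 294 + 408 \sqrt{2}$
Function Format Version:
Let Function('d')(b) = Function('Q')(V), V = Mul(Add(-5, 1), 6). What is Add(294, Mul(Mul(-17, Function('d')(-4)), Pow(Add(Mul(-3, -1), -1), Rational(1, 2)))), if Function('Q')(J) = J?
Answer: Add(294, Mul(408, Pow(2, Rational(1, 2)))) ≈ 871.00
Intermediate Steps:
V = -24 (V = Mul(-4, 6) = -24)
Function('d')(b) = -24
Add(294, Mul(Mul(-17, Function('d')(-4)), Pow(Add(Mul(-3, -1), -1), Rational(1, 2)))) = Add(294, Mul(Mul(-17, -24), Pow(Add(Mul(-3, -1), -1), Rational(1, 2)))) = Add(294, Mul(408, Pow(Add(3, -1), Rational(1, 2)))) = Add(294, Mul(408, Pow(2, Rational(1, 2))))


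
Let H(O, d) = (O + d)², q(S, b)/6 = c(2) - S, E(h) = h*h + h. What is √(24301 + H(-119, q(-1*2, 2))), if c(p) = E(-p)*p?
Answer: √31190 ≈ 176.61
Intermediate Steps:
E(h) = h + h² (E(h) = h² + h = h + h²)
c(p) = -p²*(1 - p) (c(p) = ((-p)*(1 - p))*p = (-p*(1 - p))*p = -p²*(1 - p))
q(S, b) = 24 - 6*S (q(S, b) = 6*(2²*(-1 + 2) - S) = 6*(4*1 - S) = 6*(4 - S) = 24 - 6*S)
√(24301 + H(-119, q(-1*2, 2))) = √(24301 + (-119 + (24 - (-6)*2))²) = √(24301 + (-119 + (24 - 6*(-2)))²) = √(24301 + (-119 + (24 + 12))²) = √(24301 + (-119 + 36)²) = √(24301 + (-83)²) = √(24301 + 6889) = √31190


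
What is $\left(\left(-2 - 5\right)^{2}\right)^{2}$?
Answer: $2401$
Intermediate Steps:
$\left(\left(-2 - 5\right)^{2}\right)^{2} = \left(\left(-7\right)^{2}\right)^{2} = 49^{2} = 2401$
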